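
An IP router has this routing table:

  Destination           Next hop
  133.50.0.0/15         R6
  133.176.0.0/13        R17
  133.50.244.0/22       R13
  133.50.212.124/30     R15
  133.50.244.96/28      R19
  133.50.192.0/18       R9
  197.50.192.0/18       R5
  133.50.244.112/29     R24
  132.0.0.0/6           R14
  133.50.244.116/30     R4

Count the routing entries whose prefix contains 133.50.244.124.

4

Prefixes containing 133.50.244.124:
  132.0.0.0/6 (132.0.0.0 - 135.255.255.255)
  133.50.0.0/15 (133.50.0.0 - 133.51.255.255)
  133.50.192.0/18 (133.50.192.0 - 133.50.255.255)
  133.50.244.0/22 (133.50.244.0 - 133.50.247.255)
Total matching entries: 4.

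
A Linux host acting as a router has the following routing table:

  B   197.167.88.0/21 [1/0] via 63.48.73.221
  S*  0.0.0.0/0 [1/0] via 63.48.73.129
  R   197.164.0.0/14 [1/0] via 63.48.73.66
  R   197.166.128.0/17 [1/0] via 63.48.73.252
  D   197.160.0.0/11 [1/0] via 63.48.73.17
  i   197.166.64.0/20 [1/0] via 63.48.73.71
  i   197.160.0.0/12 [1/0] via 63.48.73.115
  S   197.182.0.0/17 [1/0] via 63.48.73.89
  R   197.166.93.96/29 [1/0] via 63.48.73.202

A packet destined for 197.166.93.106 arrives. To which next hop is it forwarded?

Routes whose prefix contains 197.166.93.106:
  0.0.0.0/0 (default, matches everything) -> 63.48.73.129
  197.160.0.0/11 (197.160.0.0 - 197.191.255.255) -> 63.48.73.17
  197.160.0.0/12 (197.160.0.0 - 197.175.255.255) -> 63.48.73.115
  197.164.0.0/14 (197.164.0.0 - 197.167.255.255) -> 63.48.73.66
More-specific entries that do NOT match:
  197.166.93.96/29 (197.166.93.96 - 197.166.93.103) does not contain 197.166.93.106
  197.167.88.0/21 (197.167.88.0 - 197.167.95.255) does not contain 197.166.93.106
  197.166.64.0/20 (197.166.64.0 - 197.166.79.255) does not contain 197.166.93.106
  197.166.128.0/17 (197.166.128.0 - 197.166.255.255) does not contain 197.166.93.106
  197.182.0.0/17 (197.182.0.0 - 197.182.127.255) does not contain 197.166.93.106
Longest matching prefix is /14 -> next hop 63.48.73.66.

63.48.73.66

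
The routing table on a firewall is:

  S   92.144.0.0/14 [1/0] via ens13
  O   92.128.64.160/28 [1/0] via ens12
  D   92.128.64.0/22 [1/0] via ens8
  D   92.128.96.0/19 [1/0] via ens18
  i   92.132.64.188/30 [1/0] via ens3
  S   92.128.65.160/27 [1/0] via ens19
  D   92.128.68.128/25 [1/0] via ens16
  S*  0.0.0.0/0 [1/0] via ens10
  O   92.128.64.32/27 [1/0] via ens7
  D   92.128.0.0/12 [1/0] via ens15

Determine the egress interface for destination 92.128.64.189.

ens8

Routes whose prefix contains 92.128.64.189:
  0.0.0.0/0 (default, matches everything) -> ens10
  92.128.0.0/12 (92.128.0.0 - 92.143.255.255) -> ens15
  92.128.64.0/22 (92.128.64.0 - 92.128.67.255) -> ens8
More-specific entries that do NOT match:
  92.132.64.188/30 (92.132.64.188 - 92.132.64.191) does not contain 92.128.64.189
  92.128.64.160/28 (92.128.64.160 - 92.128.64.175) does not contain 92.128.64.189
  92.128.65.160/27 (92.128.65.160 - 92.128.65.191) does not contain 92.128.64.189
  92.128.64.32/27 (92.128.64.32 - 92.128.64.63) does not contain 92.128.64.189
  92.128.68.128/25 (92.128.68.128 - 92.128.68.255) does not contain 92.128.64.189
Longest matching prefix is /22 -> interface ens8.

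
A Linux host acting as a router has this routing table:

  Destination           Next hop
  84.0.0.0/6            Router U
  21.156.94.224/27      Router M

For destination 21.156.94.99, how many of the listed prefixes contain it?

0

No listed prefix contains 21.156.94.99.
Total matching entries: 0.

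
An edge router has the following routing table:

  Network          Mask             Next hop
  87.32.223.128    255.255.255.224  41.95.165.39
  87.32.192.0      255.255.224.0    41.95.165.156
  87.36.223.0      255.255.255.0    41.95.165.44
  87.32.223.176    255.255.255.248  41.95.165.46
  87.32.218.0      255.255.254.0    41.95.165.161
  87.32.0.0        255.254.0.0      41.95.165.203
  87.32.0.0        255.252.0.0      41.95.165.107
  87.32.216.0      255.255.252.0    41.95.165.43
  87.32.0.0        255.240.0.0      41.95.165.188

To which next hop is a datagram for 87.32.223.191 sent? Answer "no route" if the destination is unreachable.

Routes whose prefix contains 87.32.223.191:
  87.32.0.0/12 (87.32.0.0 - 87.47.255.255) -> 41.95.165.188
  87.32.0.0/14 (87.32.0.0 - 87.35.255.255) -> 41.95.165.107
  87.32.0.0/15 (87.32.0.0 - 87.33.255.255) -> 41.95.165.203
  87.32.192.0/19 (87.32.192.0 - 87.32.223.255) -> 41.95.165.156
More-specific entries that do NOT match:
  87.32.223.176/29 (87.32.223.176 - 87.32.223.183) does not contain 87.32.223.191
  87.32.223.128/27 (87.32.223.128 - 87.32.223.159) does not contain 87.32.223.191
  87.36.223.0/24 (87.36.223.0 - 87.36.223.255) does not contain 87.32.223.191
  87.32.218.0/23 (87.32.218.0 - 87.32.219.255) does not contain 87.32.223.191
  87.32.216.0/22 (87.32.216.0 - 87.32.219.255) does not contain 87.32.223.191
Longest matching prefix is /19 -> next hop 41.95.165.156.

41.95.165.156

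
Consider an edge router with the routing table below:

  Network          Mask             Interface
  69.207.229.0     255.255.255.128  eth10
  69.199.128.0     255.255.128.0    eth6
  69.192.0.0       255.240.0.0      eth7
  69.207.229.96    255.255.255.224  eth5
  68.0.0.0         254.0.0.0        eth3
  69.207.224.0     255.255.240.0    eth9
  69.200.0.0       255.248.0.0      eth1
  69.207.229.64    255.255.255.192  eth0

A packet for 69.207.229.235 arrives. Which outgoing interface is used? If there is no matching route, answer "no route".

Routes whose prefix contains 69.207.229.235:
  68.0.0.0/7 (68.0.0.0 - 69.255.255.255) -> eth3
  69.192.0.0/12 (69.192.0.0 - 69.207.255.255) -> eth7
  69.200.0.0/13 (69.200.0.0 - 69.207.255.255) -> eth1
  69.207.224.0/20 (69.207.224.0 - 69.207.239.255) -> eth9
More-specific entries that do NOT match:
  69.207.229.96/27 (69.207.229.96 - 69.207.229.127) does not contain 69.207.229.235
  69.207.229.64/26 (69.207.229.64 - 69.207.229.127) does not contain 69.207.229.235
  69.207.229.0/25 (69.207.229.0 - 69.207.229.127) does not contain 69.207.229.235
Longest matching prefix is /20 -> interface eth9.

eth9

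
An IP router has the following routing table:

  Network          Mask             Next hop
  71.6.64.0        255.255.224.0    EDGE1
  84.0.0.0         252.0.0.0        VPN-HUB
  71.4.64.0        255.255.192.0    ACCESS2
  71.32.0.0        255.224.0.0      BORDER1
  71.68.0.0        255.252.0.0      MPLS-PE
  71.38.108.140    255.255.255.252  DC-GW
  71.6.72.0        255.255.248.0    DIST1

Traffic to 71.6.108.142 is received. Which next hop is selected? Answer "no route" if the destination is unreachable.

No entry's prefix contains 71.6.108.142; there is no default route.

no route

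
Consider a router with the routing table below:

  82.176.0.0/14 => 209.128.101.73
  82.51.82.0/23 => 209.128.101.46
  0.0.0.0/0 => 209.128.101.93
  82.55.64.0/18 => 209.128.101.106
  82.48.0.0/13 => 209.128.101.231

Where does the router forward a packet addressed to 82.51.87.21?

209.128.101.231

Routes whose prefix contains 82.51.87.21:
  0.0.0.0/0 (default, matches everything) -> 209.128.101.93
  82.48.0.0/13 (82.48.0.0 - 82.55.255.255) -> 209.128.101.231
More-specific entries that do NOT match:
  82.51.82.0/23 (82.51.82.0 - 82.51.83.255) does not contain 82.51.87.21
  82.55.64.0/18 (82.55.64.0 - 82.55.127.255) does not contain 82.51.87.21
  82.176.0.0/14 (82.176.0.0 - 82.179.255.255) does not contain 82.51.87.21
Longest matching prefix is /13 -> next hop 209.128.101.231.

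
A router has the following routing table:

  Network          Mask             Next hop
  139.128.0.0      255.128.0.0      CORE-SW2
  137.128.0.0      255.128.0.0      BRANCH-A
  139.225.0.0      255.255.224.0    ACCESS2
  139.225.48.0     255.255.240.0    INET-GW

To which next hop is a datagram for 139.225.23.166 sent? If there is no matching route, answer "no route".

ACCESS2

Routes whose prefix contains 139.225.23.166:
  139.128.0.0/9 (139.128.0.0 - 139.255.255.255) -> CORE-SW2
  139.225.0.0/19 (139.225.0.0 - 139.225.31.255) -> ACCESS2
More-specific entries that do NOT match:
  139.225.48.0/20 (139.225.48.0 - 139.225.63.255) does not contain 139.225.23.166
Longest matching prefix is /19 -> next hop ACCESS2.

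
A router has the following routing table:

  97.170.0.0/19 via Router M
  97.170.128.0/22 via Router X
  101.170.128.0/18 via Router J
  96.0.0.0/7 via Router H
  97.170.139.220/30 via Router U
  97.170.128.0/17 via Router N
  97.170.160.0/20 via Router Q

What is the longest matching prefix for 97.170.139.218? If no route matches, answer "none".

Entries matching 97.170.139.218:
  96.0.0.0/7 (96.0.0.0 - 97.255.255.255)
  97.170.128.0/17 (97.170.128.0 - 97.170.255.255)
Most specific is 97.170.128.0/17.

97.170.128.0/17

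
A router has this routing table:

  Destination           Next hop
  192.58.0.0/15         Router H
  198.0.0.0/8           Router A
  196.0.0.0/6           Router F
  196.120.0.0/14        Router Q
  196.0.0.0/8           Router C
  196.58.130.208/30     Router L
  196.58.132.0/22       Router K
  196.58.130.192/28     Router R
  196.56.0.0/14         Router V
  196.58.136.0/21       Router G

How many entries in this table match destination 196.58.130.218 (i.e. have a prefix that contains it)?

3

Prefixes containing 196.58.130.218:
  196.0.0.0/6 (196.0.0.0 - 199.255.255.255)
  196.0.0.0/8 (196.0.0.0 - 196.255.255.255)
  196.56.0.0/14 (196.56.0.0 - 196.59.255.255)
Total matching entries: 3.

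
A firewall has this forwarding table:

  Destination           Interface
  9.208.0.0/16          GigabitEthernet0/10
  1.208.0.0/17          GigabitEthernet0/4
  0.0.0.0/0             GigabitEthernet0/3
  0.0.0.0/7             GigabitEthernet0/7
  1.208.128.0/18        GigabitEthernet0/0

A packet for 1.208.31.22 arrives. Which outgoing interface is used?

Routes whose prefix contains 1.208.31.22:
  0.0.0.0/0 (default, matches everything) -> GigabitEthernet0/3
  0.0.0.0/7 (0.0.0.0 - 1.255.255.255) -> GigabitEthernet0/7
  1.208.0.0/17 (1.208.0.0 - 1.208.127.255) -> GigabitEthernet0/4
More-specific entries that do NOT match:
  1.208.128.0/18 (1.208.128.0 - 1.208.191.255) does not contain 1.208.31.22
Longest matching prefix is /17 -> interface GigabitEthernet0/4.

GigabitEthernet0/4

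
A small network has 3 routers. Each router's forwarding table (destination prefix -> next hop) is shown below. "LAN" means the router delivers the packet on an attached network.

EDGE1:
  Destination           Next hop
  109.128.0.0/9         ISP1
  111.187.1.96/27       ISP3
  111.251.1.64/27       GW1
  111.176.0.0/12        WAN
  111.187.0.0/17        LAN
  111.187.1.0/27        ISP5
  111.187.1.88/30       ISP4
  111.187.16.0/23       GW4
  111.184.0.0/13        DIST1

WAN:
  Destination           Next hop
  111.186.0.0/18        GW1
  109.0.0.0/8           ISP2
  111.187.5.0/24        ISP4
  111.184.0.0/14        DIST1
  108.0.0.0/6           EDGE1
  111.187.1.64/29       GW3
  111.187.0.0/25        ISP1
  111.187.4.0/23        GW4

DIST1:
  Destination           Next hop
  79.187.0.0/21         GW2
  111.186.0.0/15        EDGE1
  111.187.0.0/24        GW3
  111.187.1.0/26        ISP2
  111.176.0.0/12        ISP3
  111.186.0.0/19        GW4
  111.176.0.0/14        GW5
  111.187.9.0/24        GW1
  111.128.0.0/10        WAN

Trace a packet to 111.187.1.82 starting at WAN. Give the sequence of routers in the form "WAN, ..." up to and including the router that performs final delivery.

At WAN: longest match for 111.187.1.82 is 111.184.0.0/14 -> DIST1
At DIST1: longest match for 111.187.1.82 is 111.186.0.0/15 -> EDGE1
At EDGE1: longest match for 111.187.1.82 is 111.187.0.0/17 -> LAN

WAN, DIST1, EDGE1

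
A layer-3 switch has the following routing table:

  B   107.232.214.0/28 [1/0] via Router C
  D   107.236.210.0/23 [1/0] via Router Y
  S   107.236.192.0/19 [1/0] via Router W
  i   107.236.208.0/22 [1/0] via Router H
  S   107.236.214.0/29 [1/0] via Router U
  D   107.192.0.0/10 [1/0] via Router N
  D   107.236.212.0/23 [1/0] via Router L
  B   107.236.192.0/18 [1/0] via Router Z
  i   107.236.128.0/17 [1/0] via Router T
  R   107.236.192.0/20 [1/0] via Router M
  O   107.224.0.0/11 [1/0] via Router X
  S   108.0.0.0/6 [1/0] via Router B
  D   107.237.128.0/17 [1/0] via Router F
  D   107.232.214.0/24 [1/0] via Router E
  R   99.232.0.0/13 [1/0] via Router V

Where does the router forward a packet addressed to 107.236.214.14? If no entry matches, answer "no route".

Routes whose prefix contains 107.236.214.14:
  107.192.0.0/10 (107.192.0.0 - 107.255.255.255) -> Router N
  107.224.0.0/11 (107.224.0.0 - 107.255.255.255) -> Router X
  107.236.128.0/17 (107.236.128.0 - 107.236.255.255) -> Router T
  107.236.192.0/18 (107.236.192.0 - 107.236.255.255) -> Router Z
  107.236.192.0/19 (107.236.192.0 - 107.236.223.255) -> Router W
More-specific entries that do NOT match:
  107.236.214.0/29 (107.236.214.0 - 107.236.214.7) does not contain 107.236.214.14
  107.232.214.0/28 (107.232.214.0 - 107.232.214.15) does not contain 107.236.214.14
  107.232.214.0/24 (107.232.214.0 - 107.232.214.255) does not contain 107.236.214.14
  107.236.210.0/23 (107.236.210.0 - 107.236.211.255) does not contain 107.236.214.14
  107.236.212.0/23 (107.236.212.0 - 107.236.213.255) does not contain 107.236.214.14
  107.236.208.0/22 (107.236.208.0 - 107.236.211.255) does not contain 107.236.214.14
  107.236.192.0/20 (107.236.192.0 - 107.236.207.255) does not contain 107.236.214.14
Longest matching prefix is /19 -> next hop Router W.

Router W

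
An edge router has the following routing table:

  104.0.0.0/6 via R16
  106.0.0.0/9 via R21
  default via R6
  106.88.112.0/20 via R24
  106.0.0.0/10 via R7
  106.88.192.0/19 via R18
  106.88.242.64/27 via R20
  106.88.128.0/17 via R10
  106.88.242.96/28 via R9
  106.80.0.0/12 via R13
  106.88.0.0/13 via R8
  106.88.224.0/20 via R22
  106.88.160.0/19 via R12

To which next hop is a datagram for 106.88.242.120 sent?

R10

Routes whose prefix contains 106.88.242.120:
  0.0.0.0/0 (default, matches everything) -> R6
  104.0.0.0/6 (104.0.0.0 - 107.255.255.255) -> R16
  106.0.0.0/9 (106.0.0.0 - 106.127.255.255) -> R21
  106.80.0.0/12 (106.80.0.0 - 106.95.255.255) -> R13
  106.88.0.0/13 (106.88.0.0 - 106.95.255.255) -> R8
  106.88.128.0/17 (106.88.128.0 - 106.88.255.255) -> R10
More-specific entries that do NOT match:
  106.88.242.96/28 (106.88.242.96 - 106.88.242.111) does not contain 106.88.242.120
  106.88.242.64/27 (106.88.242.64 - 106.88.242.95) does not contain 106.88.242.120
  106.88.112.0/20 (106.88.112.0 - 106.88.127.255) does not contain 106.88.242.120
  106.88.224.0/20 (106.88.224.0 - 106.88.239.255) does not contain 106.88.242.120
  106.88.192.0/19 (106.88.192.0 - 106.88.223.255) does not contain 106.88.242.120
  106.88.160.0/19 (106.88.160.0 - 106.88.191.255) does not contain 106.88.242.120
Longest matching prefix is /17 -> next hop R10.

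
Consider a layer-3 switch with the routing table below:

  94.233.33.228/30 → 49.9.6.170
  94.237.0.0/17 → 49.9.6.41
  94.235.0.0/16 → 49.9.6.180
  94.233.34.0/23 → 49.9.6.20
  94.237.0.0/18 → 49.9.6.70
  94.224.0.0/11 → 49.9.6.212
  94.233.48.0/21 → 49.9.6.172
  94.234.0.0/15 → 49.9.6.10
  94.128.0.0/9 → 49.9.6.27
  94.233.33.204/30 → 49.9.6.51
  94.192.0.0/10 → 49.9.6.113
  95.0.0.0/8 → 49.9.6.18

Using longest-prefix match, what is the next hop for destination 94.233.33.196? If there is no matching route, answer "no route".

49.9.6.212

Routes whose prefix contains 94.233.33.196:
  94.128.0.0/9 (94.128.0.0 - 94.255.255.255) -> 49.9.6.27
  94.192.0.0/10 (94.192.0.0 - 94.255.255.255) -> 49.9.6.113
  94.224.0.0/11 (94.224.0.0 - 94.255.255.255) -> 49.9.6.212
More-specific entries that do NOT match:
  94.233.33.228/30 (94.233.33.228 - 94.233.33.231) does not contain 94.233.33.196
  94.233.33.204/30 (94.233.33.204 - 94.233.33.207) does not contain 94.233.33.196
  94.233.34.0/23 (94.233.34.0 - 94.233.35.255) does not contain 94.233.33.196
  94.233.48.0/21 (94.233.48.0 - 94.233.55.255) does not contain 94.233.33.196
  94.237.0.0/18 (94.237.0.0 - 94.237.63.255) does not contain 94.233.33.196
  94.237.0.0/17 (94.237.0.0 - 94.237.127.255) does not contain 94.233.33.196
  94.235.0.0/16 (94.235.0.0 - 94.235.255.255) does not contain 94.233.33.196
  94.234.0.0/15 (94.234.0.0 - 94.235.255.255) does not contain 94.233.33.196
Longest matching prefix is /11 -> next hop 49.9.6.212.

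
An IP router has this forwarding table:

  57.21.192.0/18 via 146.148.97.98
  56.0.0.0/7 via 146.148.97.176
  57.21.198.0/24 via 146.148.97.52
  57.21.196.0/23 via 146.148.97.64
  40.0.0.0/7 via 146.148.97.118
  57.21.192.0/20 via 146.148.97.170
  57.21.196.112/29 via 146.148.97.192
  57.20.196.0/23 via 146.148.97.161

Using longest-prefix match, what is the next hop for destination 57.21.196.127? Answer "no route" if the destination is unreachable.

146.148.97.64

Routes whose prefix contains 57.21.196.127:
  56.0.0.0/7 (56.0.0.0 - 57.255.255.255) -> 146.148.97.176
  57.21.192.0/18 (57.21.192.0 - 57.21.255.255) -> 146.148.97.98
  57.21.192.0/20 (57.21.192.0 - 57.21.207.255) -> 146.148.97.170
  57.21.196.0/23 (57.21.196.0 - 57.21.197.255) -> 146.148.97.64
More-specific entries that do NOT match:
  57.21.196.112/29 (57.21.196.112 - 57.21.196.119) does not contain 57.21.196.127
  57.21.198.0/24 (57.21.198.0 - 57.21.198.255) does not contain 57.21.196.127
Longest matching prefix is /23 -> next hop 146.148.97.64.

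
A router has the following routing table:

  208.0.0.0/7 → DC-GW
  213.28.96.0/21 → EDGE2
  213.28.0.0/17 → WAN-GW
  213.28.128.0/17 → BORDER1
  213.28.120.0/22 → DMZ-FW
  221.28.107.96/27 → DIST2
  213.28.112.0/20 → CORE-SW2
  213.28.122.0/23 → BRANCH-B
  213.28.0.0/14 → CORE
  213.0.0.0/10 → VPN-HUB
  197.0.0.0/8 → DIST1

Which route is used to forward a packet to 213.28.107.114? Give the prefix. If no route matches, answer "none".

Entries matching 213.28.107.114:
  213.0.0.0/10 (213.0.0.0 - 213.63.255.255)
  213.28.0.0/14 (213.28.0.0 - 213.31.255.255)
  213.28.0.0/17 (213.28.0.0 - 213.28.127.255)
Most specific is 213.28.0.0/17.

213.28.0.0/17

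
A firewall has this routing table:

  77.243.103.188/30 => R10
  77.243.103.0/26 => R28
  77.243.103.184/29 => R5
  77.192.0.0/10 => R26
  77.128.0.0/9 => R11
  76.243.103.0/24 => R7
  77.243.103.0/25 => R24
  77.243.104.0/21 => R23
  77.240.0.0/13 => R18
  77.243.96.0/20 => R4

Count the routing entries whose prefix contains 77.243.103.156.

Prefixes containing 77.243.103.156:
  77.128.0.0/9 (77.128.0.0 - 77.255.255.255)
  77.192.0.0/10 (77.192.0.0 - 77.255.255.255)
  77.240.0.0/13 (77.240.0.0 - 77.247.255.255)
  77.243.96.0/20 (77.243.96.0 - 77.243.111.255)
Total matching entries: 4.

4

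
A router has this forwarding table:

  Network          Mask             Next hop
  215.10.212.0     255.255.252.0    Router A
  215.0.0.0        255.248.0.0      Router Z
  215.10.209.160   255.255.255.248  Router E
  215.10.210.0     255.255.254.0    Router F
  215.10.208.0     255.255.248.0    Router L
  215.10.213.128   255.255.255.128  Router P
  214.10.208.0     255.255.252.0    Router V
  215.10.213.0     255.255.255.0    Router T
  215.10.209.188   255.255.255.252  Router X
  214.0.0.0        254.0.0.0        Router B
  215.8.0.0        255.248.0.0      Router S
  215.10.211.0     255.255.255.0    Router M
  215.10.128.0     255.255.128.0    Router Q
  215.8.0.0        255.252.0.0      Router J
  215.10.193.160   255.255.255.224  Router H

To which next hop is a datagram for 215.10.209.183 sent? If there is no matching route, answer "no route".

Routes whose prefix contains 215.10.209.183:
  214.0.0.0/7 (214.0.0.0 - 215.255.255.255) -> Router B
  215.8.0.0/13 (215.8.0.0 - 215.15.255.255) -> Router S
  215.8.0.0/14 (215.8.0.0 - 215.11.255.255) -> Router J
  215.10.128.0/17 (215.10.128.0 - 215.10.255.255) -> Router Q
  215.10.208.0/21 (215.10.208.0 - 215.10.215.255) -> Router L
More-specific entries that do NOT match:
  215.10.209.188/30 (215.10.209.188 - 215.10.209.191) does not contain 215.10.209.183
  215.10.209.160/29 (215.10.209.160 - 215.10.209.167) does not contain 215.10.209.183
  215.10.193.160/27 (215.10.193.160 - 215.10.193.191) does not contain 215.10.209.183
  215.10.213.128/25 (215.10.213.128 - 215.10.213.255) does not contain 215.10.209.183
  215.10.213.0/24 (215.10.213.0 - 215.10.213.255) does not contain 215.10.209.183
  215.10.211.0/24 (215.10.211.0 - 215.10.211.255) does not contain 215.10.209.183
  215.10.210.0/23 (215.10.210.0 - 215.10.211.255) does not contain 215.10.209.183
  215.10.212.0/22 (215.10.212.0 - 215.10.215.255) does not contain 215.10.209.183
  214.10.208.0/22 (214.10.208.0 - 214.10.211.255) does not contain 215.10.209.183
Longest matching prefix is /21 -> next hop Router L.

Router L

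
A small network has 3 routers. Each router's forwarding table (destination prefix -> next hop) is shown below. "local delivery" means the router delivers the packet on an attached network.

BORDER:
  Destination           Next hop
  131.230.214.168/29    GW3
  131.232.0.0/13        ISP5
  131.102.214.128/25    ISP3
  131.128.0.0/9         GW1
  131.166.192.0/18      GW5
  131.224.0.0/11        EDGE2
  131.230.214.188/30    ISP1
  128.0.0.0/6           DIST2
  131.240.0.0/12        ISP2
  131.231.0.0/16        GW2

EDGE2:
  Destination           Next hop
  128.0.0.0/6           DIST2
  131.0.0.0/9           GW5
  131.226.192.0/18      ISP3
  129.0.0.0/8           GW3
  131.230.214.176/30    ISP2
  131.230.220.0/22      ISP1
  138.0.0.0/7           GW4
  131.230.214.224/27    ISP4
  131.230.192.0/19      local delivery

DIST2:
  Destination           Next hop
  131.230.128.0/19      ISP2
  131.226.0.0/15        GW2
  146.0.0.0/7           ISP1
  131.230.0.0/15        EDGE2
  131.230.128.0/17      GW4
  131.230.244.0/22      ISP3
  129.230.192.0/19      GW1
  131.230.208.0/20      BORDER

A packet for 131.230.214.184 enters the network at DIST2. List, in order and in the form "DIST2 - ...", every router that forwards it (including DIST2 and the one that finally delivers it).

DIST2 - BORDER - EDGE2

At DIST2: longest match for 131.230.214.184 is 131.230.208.0/20 -> BORDER
At BORDER: longest match for 131.230.214.184 is 131.224.0.0/11 -> EDGE2
At EDGE2: longest match for 131.230.214.184 is 131.230.192.0/19 -> local delivery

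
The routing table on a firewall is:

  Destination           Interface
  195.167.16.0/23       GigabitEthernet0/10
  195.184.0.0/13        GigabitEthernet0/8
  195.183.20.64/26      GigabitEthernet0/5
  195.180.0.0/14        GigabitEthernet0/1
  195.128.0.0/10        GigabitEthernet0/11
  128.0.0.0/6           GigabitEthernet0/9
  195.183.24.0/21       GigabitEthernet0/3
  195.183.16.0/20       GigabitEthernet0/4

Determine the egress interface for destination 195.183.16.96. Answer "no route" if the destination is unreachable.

GigabitEthernet0/4

Routes whose prefix contains 195.183.16.96:
  195.128.0.0/10 (195.128.0.0 - 195.191.255.255) -> GigabitEthernet0/11
  195.180.0.0/14 (195.180.0.0 - 195.183.255.255) -> GigabitEthernet0/1
  195.183.16.0/20 (195.183.16.0 - 195.183.31.255) -> GigabitEthernet0/4
More-specific entries that do NOT match:
  195.183.20.64/26 (195.183.20.64 - 195.183.20.127) does not contain 195.183.16.96
  195.167.16.0/23 (195.167.16.0 - 195.167.17.255) does not contain 195.183.16.96
  195.183.24.0/21 (195.183.24.0 - 195.183.31.255) does not contain 195.183.16.96
Longest matching prefix is /20 -> interface GigabitEthernet0/4.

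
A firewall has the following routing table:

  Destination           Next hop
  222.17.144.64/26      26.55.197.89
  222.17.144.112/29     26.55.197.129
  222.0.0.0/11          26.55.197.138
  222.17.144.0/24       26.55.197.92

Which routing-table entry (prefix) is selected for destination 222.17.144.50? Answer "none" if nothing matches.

Entries matching 222.17.144.50:
  222.0.0.0/11 (222.0.0.0 - 222.31.255.255)
  222.17.144.0/24 (222.17.144.0 - 222.17.144.255)
Most specific is 222.17.144.0/24.

222.17.144.0/24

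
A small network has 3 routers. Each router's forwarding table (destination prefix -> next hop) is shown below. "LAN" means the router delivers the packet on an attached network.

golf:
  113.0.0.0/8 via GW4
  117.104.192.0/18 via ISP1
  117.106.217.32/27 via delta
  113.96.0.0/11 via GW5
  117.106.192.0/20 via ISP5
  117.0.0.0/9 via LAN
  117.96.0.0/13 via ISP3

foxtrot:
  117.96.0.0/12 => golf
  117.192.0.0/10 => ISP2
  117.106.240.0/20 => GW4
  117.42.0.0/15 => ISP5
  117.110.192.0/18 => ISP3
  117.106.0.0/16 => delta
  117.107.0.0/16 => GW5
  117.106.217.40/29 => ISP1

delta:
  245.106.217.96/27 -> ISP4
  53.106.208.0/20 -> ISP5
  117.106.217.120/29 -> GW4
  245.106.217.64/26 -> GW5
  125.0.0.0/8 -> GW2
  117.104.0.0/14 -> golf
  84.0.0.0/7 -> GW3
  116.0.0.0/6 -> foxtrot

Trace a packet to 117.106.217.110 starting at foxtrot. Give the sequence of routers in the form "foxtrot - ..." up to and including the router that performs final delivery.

foxtrot - delta - golf

At foxtrot: longest match for 117.106.217.110 is 117.106.0.0/16 -> delta
At delta: longest match for 117.106.217.110 is 117.104.0.0/14 -> golf
At golf: longest match for 117.106.217.110 is 117.0.0.0/9 -> LAN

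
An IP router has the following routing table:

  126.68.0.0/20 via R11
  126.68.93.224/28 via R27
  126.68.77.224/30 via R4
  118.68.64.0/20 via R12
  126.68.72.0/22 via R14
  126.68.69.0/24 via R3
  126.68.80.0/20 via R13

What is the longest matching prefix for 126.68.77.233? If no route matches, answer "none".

126.68.77.233 is outside every listed prefix and there is no default route.

none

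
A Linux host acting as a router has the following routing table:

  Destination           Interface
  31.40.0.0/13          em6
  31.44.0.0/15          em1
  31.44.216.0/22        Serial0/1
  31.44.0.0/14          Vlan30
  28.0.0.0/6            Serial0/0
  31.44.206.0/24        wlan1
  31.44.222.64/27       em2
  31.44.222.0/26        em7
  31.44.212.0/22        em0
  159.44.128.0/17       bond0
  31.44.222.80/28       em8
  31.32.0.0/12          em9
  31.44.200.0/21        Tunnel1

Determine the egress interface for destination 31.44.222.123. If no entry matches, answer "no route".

Routes whose prefix contains 31.44.222.123:
  28.0.0.0/6 (28.0.0.0 - 31.255.255.255) -> Serial0/0
  31.32.0.0/12 (31.32.0.0 - 31.47.255.255) -> em9
  31.40.0.0/13 (31.40.0.0 - 31.47.255.255) -> em6
  31.44.0.0/14 (31.44.0.0 - 31.47.255.255) -> Vlan30
  31.44.0.0/15 (31.44.0.0 - 31.45.255.255) -> em1
More-specific entries that do NOT match:
  31.44.222.80/28 (31.44.222.80 - 31.44.222.95) does not contain 31.44.222.123
  31.44.222.64/27 (31.44.222.64 - 31.44.222.95) does not contain 31.44.222.123
  31.44.222.0/26 (31.44.222.0 - 31.44.222.63) does not contain 31.44.222.123
  31.44.206.0/24 (31.44.206.0 - 31.44.206.255) does not contain 31.44.222.123
  31.44.216.0/22 (31.44.216.0 - 31.44.219.255) does not contain 31.44.222.123
  31.44.212.0/22 (31.44.212.0 - 31.44.215.255) does not contain 31.44.222.123
  31.44.200.0/21 (31.44.200.0 - 31.44.207.255) does not contain 31.44.222.123
  159.44.128.0/17 (159.44.128.0 - 159.44.255.255) does not contain 31.44.222.123
Longest matching prefix is /15 -> interface em1.

em1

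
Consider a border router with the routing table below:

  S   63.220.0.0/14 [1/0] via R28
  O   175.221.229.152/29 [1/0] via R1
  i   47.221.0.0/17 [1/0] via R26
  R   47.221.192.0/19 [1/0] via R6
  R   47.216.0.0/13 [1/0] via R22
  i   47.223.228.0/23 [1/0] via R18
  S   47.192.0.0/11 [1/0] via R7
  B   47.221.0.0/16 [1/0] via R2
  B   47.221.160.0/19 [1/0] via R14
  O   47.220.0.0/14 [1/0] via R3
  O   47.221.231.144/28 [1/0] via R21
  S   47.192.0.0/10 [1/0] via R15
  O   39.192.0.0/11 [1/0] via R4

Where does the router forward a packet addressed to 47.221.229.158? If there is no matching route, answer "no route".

R2

Routes whose prefix contains 47.221.229.158:
  47.192.0.0/10 (47.192.0.0 - 47.255.255.255) -> R15
  47.192.0.0/11 (47.192.0.0 - 47.223.255.255) -> R7
  47.216.0.0/13 (47.216.0.0 - 47.223.255.255) -> R22
  47.220.0.0/14 (47.220.0.0 - 47.223.255.255) -> R3
  47.221.0.0/16 (47.221.0.0 - 47.221.255.255) -> R2
More-specific entries that do NOT match:
  175.221.229.152/29 (175.221.229.152 - 175.221.229.159) does not contain 47.221.229.158
  47.221.231.144/28 (47.221.231.144 - 47.221.231.159) does not contain 47.221.229.158
  47.223.228.0/23 (47.223.228.0 - 47.223.229.255) does not contain 47.221.229.158
  47.221.192.0/19 (47.221.192.0 - 47.221.223.255) does not contain 47.221.229.158
  47.221.160.0/19 (47.221.160.0 - 47.221.191.255) does not contain 47.221.229.158
  47.221.0.0/17 (47.221.0.0 - 47.221.127.255) does not contain 47.221.229.158
Longest matching prefix is /16 -> next hop R2.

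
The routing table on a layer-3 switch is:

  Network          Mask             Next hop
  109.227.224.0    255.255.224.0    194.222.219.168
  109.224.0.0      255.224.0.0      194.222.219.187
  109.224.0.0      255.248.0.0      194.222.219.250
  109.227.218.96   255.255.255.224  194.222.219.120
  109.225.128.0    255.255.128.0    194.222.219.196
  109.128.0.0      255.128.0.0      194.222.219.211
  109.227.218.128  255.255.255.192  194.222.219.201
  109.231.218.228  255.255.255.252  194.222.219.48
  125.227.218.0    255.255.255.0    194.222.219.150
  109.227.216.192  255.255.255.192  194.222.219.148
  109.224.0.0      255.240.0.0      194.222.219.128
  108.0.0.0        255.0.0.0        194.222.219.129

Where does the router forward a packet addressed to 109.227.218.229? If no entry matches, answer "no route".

194.222.219.250

Routes whose prefix contains 109.227.218.229:
  109.128.0.0/9 (109.128.0.0 - 109.255.255.255) -> 194.222.219.211
  109.224.0.0/11 (109.224.0.0 - 109.255.255.255) -> 194.222.219.187
  109.224.0.0/12 (109.224.0.0 - 109.239.255.255) -> 194.222.219.128
  109.224.0.0/13 (109.224.0.0 - 109.231.255.255) -> 194.222.219.250
More-specific entries that do NOT match:
  109.231.218.228/30 (109.231.218.228 - 109.231.218.231) does not contain 109.227.218.229
  109.227.218.96/27 (109.227.218.96 - 109.227.218.127) does not contain 109.227.218.229
  109.227.218.128/26 (109.227.218.128 - 109.227.218.191) does not contain 109.227.218.229
  109.227.216.192/26 (109.227.216.192 - 109.227.216.255) does not contain 109.227.218.229
  125.227.218.0/24 (125.227.218.0 - 125.227.218.255) does not contain 109.227.218.229
  109.227.224.0/19 (109.227.224.0 - 109.227.255.255) does not contain 109.227.218.229
  109.225.128.0/17 (109.225.128.0 - 109.225.255.255) does not contain 109.227.218.229
Longest matching prefix is /13 -> next hop 194.222.219.250.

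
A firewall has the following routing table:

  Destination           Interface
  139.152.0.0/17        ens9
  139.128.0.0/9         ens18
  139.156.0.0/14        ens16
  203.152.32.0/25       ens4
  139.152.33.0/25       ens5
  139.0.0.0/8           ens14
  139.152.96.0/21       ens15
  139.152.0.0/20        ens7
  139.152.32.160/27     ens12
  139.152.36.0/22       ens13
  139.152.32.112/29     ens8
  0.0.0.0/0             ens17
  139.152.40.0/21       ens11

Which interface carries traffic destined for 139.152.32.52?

Routes whose prefix contains 139.152.32.52:
  0.0.0.0/0 (default, matches everything) -> ens17
  139.0.0.0/8 (139.0.0.0 - 139.255.255.255) -> ens14
  139.128.0.0/9 (139.128.0.0 - 139.255.255.255) -> ens18
  139.152.0.0/17 (139.152.0.0 - 139.152.127.255) -> ens9
More-specific entries that do NOT match:
  139.152.32.112/29 (139.152.32.112 - 139.152.32.119) does not contain 139.152.32.52
  139.152.32.160/27 (139.152.32.160 - 139.152.32.191) does not contain 139.152.32.52
  203.152.32.0/25 (203.152.32.0 - 203.152.32.127) does not contain 139.152.32.52
  139.152.33.0/25 (139.152.33.0 - 139.152.33.127) does not contain 139.152.32.52
  139.152.36.0/22 (139.152.36.0 - 139.152.39.255) does not contain 139.152.32.52
  139.152.96.0/21 (139.152.96.0 - 139.152.103.255) does not contain 139.152.32.52
  139.152.40.0/21 (139.152.40.0 - 139.152.47.255) does not contain 139.152.32.52
  139.152.0.0/20 (139.152.0.0 - 139.152.15.255) does not contain 139.152.32.52
Longest matching prefix is /17 -> interface ens9.

ens9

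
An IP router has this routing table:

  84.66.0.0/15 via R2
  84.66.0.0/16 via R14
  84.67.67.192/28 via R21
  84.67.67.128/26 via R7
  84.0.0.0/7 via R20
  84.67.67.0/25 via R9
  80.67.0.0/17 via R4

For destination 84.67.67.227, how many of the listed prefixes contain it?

2

Prefixes containing 84.67.67.227:
  84.0.0.0/7 (84.0.0.0 - 85.255.255.255)
  84.66.0.0/15 (84.66.0.0 - 84.67.255.255)
Total matching entries: 2.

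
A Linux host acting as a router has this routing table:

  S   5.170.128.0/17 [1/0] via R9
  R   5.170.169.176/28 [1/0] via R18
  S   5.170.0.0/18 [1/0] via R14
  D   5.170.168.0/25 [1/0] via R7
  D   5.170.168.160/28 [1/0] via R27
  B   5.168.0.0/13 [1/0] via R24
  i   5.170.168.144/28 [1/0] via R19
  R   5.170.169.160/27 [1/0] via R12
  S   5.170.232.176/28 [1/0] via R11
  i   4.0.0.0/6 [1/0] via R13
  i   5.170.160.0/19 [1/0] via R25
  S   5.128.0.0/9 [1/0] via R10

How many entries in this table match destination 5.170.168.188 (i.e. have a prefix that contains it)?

Prefixes containing 5.170.168.188:
  4.0.0.0/6 (4.0.0.0 - 7.255.255.255)
  5.128.0.0/9 (5.128.0.0 - 5.255.255.255)
  5.168.0.0/13 (5.168.0.0 - 5.175.255.255)
  5.170.128.0/17 (5.170.128.0 - 5.170.255.255)
  5.170.160.0/19 (5.170.160.0 - 5.170.191.255)
Total matching entries: 5.

5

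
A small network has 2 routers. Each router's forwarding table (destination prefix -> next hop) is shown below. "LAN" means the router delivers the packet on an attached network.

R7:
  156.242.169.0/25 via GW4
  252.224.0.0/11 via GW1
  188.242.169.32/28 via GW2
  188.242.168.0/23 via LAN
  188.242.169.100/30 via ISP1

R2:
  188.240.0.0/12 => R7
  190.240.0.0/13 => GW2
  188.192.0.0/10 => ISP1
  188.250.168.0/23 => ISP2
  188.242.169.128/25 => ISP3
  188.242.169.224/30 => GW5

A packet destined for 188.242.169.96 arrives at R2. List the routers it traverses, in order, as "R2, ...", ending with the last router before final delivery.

At R2: longest match for 188.242.169.96 is 188.240.0.0/12 -> R7
At R7: longest match for 188.242.169.96 is 188.242.168.0/23 -> LAN

R2, R7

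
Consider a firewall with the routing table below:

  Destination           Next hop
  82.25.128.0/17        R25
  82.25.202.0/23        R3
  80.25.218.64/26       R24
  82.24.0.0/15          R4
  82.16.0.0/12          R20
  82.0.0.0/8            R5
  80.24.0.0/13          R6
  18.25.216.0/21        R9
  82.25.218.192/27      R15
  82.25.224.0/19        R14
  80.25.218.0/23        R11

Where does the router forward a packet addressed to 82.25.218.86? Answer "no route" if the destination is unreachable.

R25

Routes whose prefix contains 82.25.218.86:
  82.0.0.0/8 (82.0.0.0 - 82.255.255.255) -> R5
  82.16.0.0/12 (82.16.0.0 - 82.31.255.255) -> R20
  82.24.0.0/15 (82.24.0.0 - 82.25.255.255) -> R4
  82.25.128.0/17 (82.25.128.0 - 82.25.255.255) -> R25
More-specific entries that do NOT match:
  82.25.218.192/27 (82.25.218.192 - 82.25.218.223) does not contain 82.25.218.86
  80.25.218.64/26 (80.25.218.64 - 80.25.218.127) does not contain 82.25.218.86
  82.25.202.0/23 (82.25.202.0 - 82.25.203.255) does not contain 82.25.218.86
  80.25.218.0/23 (80.25.218.0 - 80.25.219.255) does not contain 82.25.218.86
  18.25.216.0/21 (18.25.216.0 - 18.25.223.255) does not contain 82.25.218.86
  82.25.224.0/19 (82.25.224.0 - 82.25.255.255) does not contain 82.25.218.86
Longest matching prefix is /17 -> next hop R25.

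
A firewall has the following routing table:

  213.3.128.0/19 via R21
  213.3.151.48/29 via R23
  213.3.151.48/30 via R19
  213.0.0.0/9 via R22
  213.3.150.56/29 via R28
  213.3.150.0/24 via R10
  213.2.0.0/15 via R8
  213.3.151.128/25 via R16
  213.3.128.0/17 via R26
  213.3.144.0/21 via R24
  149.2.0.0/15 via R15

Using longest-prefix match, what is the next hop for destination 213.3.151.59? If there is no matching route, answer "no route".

Routes whose prefix contains 213.3.151.59:
  213.0.0.0/9 (213.0.0.0 - 213.127.255.255) -> R22
  213.2.0.0/15 (213.2.0.0 - 213.3.255.255) -> R8
  213.3.128.0/17 (213.3.128.0 - 213.3.255.255) -> R26
  213.3.128.0/19 (213.3.128.0 - 213.3.159.255) -> R21
  213.3.144.0/21 (213.3.144.0 - 213.3.151.255) -> R24
More-specific entries that do NOT match:
  213.3.151.48/30 (213.3.151.48 - 213.3.151.51) does not contain 213.3.151.59
  213.3.151.48/29 (213.3.151.48 - 213.3.151.55) does not contain 213.3.151.59
  213.3.150.56/29 (213.3.150.56 - 213.3.150.63) does not contain 213.3.151.59
  213.3.151.128/25 (213.3.151.128 - 213.3.151.255) does not contain 213.3.151.59
  213.3.150.0/24 (213.3.150.0 - 213.3.150.255) does not contain 213.3.151.59
Longest matching prefix is /21 -> next hop R24.

R24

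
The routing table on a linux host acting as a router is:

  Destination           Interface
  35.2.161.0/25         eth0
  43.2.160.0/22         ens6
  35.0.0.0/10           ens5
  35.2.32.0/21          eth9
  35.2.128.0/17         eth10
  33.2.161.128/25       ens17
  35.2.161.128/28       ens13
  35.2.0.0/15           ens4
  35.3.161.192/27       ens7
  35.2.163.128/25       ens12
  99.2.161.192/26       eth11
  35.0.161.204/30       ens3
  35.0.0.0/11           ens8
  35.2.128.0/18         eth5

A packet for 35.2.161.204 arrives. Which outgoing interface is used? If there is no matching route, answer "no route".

eth5

Routes whose prefix contains 35.2.161.204:
  35.0.0.0/10 (35.0.0.0 - 35.63.255.255) -> ens5
  35.0.0.0/11 (35.0.0.0 - 35.31.255.255) -> ens8
  35.2.0.0/15 (35.2.0.0 - 35.3.255.255) -> ens4
  35.2.128.0/17 (35.2.128.0 - 35.2.255.255) -> eth10
  35.2.128.0/18 (35.2.128.0 - 35.2.191.255) -> eth5
More-specific entries that do NOT match:
  35.0.161.204/30 (35.0.161.204 - 35.0.161.207) does not contain 35.2.161.204
  35.2.161.128/28 (35.2.161.128 - 35.2.161.143) does not contain 35.2.161.204
  35.3.161.192/27 (35.3.161.192 - 35.3.161.223) does not contain 35.2.161.204
  99.2.161.192/26 (99.2.161.192 - 99.2.161.255) does not contain 35.2.161.204
  35.2.161.0/25 (35.2.161.0 - 35.2.161.127) does not contain 35.2.161.204
  33.2.161.128/25 (33.2.161.128 - 33.2.161.255) does not contain 35.2.161.204
  35.2.163.128/25 (35.2.163.128 - 35.2.163.255) does not contain 35.2.161.204
  43.2.160.0/22 (43.2.160.0 - 43.2.163.255) does not contain 35.2.161.204
  35.2.32.0/21 (35.2.32.0 - 35.2.39.255) does not contain 35.2.161.204
Longest matching prefix is /18 -> interface eth5.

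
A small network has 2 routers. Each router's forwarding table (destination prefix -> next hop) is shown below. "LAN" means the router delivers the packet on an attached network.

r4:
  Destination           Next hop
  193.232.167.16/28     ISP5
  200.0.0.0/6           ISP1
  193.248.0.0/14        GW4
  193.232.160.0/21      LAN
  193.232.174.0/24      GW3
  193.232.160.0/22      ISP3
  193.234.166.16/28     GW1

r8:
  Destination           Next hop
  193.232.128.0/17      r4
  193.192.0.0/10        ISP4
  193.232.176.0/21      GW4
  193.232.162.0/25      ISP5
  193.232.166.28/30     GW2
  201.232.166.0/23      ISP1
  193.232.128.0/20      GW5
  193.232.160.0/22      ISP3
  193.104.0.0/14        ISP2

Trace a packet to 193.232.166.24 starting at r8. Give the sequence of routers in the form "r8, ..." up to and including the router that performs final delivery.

At r8: longest match for 193.232.166.24 is 193.232.128.0/17 -> r4
At r4: longest match for 193.232.166.24 is 193.232.160.0/21 -> LAN

r8, r4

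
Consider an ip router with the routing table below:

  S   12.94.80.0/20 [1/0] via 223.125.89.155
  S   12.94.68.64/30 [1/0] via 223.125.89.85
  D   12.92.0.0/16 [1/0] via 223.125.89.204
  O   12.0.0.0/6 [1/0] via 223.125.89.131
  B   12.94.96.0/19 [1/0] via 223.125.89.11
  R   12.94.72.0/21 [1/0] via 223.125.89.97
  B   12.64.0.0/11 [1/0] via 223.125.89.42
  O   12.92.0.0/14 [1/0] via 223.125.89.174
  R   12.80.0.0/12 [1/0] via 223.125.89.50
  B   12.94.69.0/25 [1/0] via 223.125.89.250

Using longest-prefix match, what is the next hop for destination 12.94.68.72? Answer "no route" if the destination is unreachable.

223.125.89.174

Routes whose prefix contains 12.94.68.72:
  12.0.0.0/6 (12.0.0.0 - 15.255.255.255) -> 223.125.89.131
  12.64.0.0/11 (12.64.0.0 - 12.95.255.255) -> 223.125.89.42
  12.80.0.0/12 (12.80.0.0 - 12.95.255.255) -> 223.125.89.50
  12.92.0.0/14 (12.92.0.0 - 12.95.255.255) -> 223.125.89.174
More-specific entries that do NOT match:
  12.94.68.64/30 (12.94.68.64 - 12.94.68.67) does not contain 12.94.68.72
  12.94.69.0/25 (12.94.69.0 - 12.94.69.127) does not contain 12.94.68.72
  12.94.72.0/21 (12.94.72.0 - 12.94.79.255) does not contain 12.94.68.72
  12.94.80.0/20 (12.94.80.0 - 12.94.95.255) does not contain 12.94.68.72
  12.94.96.0/19 (12.94.96.0 - 12.94.127.255) does not contain 12.94.68.72
  12.92.0.0/16 (12.92.0.0 - 12.92.255.255) does not contain 12.94.68.72
Longest matching prefix is /14 -> next hop 223.125.89.174.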